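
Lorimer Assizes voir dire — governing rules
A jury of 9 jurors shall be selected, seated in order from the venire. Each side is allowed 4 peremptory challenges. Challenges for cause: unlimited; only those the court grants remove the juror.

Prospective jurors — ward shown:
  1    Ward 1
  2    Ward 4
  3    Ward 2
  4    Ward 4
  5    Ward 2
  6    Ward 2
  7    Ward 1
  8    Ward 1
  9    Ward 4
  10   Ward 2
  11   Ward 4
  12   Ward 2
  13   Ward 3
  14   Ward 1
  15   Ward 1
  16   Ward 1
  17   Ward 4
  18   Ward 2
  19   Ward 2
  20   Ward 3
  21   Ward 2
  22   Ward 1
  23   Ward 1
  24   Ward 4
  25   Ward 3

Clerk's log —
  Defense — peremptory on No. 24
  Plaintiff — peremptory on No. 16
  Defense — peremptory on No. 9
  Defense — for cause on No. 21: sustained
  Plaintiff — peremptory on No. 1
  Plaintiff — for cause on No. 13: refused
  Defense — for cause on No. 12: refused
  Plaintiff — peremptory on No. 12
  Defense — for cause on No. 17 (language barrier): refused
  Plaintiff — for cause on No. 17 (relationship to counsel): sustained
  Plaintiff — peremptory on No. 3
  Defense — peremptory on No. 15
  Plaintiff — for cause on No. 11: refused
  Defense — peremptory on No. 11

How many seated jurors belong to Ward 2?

Removed: #1, #3, #9, #11, #12, #15, #16, #17, #21, #24.
Seated jurors 1–9: #2, #4, #5, #6, #7, #8, #10, #13, #14.
Of those, in Ward 2: #5, #6, #10 → 3.

3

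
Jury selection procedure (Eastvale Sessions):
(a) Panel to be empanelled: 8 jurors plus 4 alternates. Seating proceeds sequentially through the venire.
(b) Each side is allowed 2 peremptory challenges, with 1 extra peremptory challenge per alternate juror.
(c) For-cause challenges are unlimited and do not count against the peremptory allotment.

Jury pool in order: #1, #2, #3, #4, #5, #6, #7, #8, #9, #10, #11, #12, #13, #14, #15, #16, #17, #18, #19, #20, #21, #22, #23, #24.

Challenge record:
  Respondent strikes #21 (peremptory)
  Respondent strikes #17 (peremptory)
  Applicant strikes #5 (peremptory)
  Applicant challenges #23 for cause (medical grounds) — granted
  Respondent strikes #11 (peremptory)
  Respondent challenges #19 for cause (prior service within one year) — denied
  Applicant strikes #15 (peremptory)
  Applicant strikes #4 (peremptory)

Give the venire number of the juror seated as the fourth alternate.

Removed: #4, #5, #11, #15, #17, #21, #23. (#19 stays — for-cause denied.)
Seating in order: seats 1–8 → #1, #2, #3, #6, #7, #8, #9, #10; alternates → #12, #13, #14, #16.
So alternate 4 is #16.

16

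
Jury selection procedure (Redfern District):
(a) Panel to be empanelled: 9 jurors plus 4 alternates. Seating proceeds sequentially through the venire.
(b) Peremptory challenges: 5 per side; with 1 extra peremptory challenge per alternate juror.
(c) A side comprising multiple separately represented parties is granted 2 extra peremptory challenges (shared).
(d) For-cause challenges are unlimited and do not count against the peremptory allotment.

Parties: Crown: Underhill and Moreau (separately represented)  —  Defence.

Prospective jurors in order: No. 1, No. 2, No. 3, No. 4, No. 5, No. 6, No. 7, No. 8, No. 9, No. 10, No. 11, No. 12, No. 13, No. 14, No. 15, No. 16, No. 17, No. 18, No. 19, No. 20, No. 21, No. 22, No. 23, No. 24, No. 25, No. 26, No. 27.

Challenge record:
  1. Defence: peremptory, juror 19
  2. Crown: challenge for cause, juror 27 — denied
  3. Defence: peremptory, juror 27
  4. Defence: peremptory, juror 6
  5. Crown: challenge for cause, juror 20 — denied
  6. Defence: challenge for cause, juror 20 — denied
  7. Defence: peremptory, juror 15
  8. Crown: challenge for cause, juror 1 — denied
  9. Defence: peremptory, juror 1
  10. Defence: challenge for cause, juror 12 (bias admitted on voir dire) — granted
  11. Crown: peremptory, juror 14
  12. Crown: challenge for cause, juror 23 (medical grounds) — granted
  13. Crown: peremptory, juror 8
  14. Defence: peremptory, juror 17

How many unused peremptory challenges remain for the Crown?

Crown allotment: 5 base + 1 × 4 alternates + 2 multi-party = 11.
Crown peremptories used: #14, #8 — 2 (for-cause on #27, #20, #1, #23 don't count).
Remaining: 11 − 2 = 9.

9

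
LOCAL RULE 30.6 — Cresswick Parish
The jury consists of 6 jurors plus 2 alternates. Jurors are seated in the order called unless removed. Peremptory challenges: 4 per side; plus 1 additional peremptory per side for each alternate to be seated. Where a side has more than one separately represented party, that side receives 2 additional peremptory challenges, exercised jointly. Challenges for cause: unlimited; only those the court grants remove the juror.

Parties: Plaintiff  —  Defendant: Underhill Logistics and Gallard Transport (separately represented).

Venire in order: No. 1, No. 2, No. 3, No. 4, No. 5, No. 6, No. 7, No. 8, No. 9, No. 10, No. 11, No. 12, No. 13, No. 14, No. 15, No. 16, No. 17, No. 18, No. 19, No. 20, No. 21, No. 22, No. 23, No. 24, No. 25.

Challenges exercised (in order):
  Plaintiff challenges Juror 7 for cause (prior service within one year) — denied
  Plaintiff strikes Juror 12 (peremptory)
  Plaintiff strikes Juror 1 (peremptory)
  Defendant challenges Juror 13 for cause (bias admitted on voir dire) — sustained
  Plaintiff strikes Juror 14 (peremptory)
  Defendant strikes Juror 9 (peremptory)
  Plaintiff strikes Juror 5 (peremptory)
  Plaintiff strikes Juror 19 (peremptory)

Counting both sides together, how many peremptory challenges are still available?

Plaintiff allotment: 4 base + 1 × 2 alternates = 6. Defendant allotment: 4 base + 1 × 2 alternates + 2 multi-party = 8.
Plaintiff peremptories used: #12, #1, #14, #5, #19 — 5 (the for-cause on #7 doesn't count).
Defendant peremptories used: #9 — 1 (the for-cause on #13 doesn't count).
Remaining: (6 − 5) + (8 − 1) = 8.

8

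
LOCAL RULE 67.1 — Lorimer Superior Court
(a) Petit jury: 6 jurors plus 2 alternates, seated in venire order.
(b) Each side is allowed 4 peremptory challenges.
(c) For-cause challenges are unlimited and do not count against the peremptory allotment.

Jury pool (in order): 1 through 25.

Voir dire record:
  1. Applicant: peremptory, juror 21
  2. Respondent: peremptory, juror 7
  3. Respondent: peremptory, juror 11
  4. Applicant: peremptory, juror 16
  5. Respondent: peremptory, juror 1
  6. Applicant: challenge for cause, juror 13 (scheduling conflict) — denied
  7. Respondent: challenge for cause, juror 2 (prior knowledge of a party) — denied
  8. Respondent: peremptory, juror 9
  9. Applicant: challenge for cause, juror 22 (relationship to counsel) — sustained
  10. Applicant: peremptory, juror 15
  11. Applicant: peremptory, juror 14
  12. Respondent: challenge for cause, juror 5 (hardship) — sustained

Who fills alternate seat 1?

Removed: #1, #5, #7, #9, #11, #14, #15, #16, #21, #22. (#2, #13 stay — for-cause denied.)
Seating in order: seats 1–6 → #2, #3, #4, #6, #8, #10; alternates → #12, #13.
So alternate 1 is #12.

12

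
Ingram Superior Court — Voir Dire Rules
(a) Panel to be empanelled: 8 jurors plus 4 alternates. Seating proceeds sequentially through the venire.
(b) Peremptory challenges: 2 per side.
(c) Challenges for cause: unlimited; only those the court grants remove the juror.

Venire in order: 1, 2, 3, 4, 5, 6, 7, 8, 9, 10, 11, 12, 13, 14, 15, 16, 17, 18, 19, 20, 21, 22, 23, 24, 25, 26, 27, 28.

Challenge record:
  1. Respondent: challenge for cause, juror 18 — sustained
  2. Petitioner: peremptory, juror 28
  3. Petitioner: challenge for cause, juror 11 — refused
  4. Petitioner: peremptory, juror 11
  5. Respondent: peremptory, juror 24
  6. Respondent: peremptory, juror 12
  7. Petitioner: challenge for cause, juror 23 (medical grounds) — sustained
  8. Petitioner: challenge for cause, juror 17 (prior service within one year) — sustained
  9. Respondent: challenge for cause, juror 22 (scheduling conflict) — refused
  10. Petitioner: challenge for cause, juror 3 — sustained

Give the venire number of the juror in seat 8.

9

Removed: #3, #11, #12, #17, #18, #23, #24, #28. (#22 stays — for-cause denied.)
Filling seats in venire order through position 8: #1, #2, #4, #5, #6, #7, #8, #9.
So seat 8 is #9.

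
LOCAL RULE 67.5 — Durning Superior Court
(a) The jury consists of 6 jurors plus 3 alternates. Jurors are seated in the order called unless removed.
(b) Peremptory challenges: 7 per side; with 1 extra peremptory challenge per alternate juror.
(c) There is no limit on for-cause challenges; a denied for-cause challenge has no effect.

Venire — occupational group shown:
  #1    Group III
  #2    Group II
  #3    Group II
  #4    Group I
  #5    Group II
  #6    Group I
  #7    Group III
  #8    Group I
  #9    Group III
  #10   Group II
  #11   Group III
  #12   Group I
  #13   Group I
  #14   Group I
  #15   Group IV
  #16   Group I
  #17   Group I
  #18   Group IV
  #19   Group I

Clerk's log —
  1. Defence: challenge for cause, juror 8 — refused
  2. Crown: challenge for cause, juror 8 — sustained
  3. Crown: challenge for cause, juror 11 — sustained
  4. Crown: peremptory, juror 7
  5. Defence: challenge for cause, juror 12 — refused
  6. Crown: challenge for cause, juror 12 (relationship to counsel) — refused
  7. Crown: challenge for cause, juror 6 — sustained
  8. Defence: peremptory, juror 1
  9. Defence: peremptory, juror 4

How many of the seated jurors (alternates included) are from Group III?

1

Removed: #1, #4, #6, #7, #8, #11.
Seated (9 incl. alternates): #2, #3, #5, #9, #10, #12, #13, #14, #15.
Of those, in Group III: #9 → 1.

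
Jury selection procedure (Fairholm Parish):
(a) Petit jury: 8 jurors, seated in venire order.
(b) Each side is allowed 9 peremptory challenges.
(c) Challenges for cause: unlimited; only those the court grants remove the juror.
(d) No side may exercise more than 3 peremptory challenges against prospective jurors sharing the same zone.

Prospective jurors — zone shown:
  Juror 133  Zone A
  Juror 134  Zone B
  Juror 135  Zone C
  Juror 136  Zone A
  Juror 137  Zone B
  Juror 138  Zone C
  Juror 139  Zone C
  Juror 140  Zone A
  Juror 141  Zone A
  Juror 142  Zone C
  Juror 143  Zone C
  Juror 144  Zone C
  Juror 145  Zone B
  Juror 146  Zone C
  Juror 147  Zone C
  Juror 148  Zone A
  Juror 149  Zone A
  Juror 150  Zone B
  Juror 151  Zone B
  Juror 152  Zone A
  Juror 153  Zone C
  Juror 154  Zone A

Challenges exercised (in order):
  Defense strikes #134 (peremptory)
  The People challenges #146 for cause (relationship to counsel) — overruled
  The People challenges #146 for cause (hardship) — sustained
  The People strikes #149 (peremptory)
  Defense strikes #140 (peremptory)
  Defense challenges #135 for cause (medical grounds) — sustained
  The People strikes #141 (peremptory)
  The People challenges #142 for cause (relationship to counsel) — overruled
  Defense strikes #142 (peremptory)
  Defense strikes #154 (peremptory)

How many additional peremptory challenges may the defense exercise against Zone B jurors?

Defense peremptories so far: #134, #140, #142, #154 — 4 of 9 used, 5 left overall.
Against Zone B: #134 — 1 used; per-zone cap 3 leaves 2.
Binding limit: min(5, 2) = 2.

2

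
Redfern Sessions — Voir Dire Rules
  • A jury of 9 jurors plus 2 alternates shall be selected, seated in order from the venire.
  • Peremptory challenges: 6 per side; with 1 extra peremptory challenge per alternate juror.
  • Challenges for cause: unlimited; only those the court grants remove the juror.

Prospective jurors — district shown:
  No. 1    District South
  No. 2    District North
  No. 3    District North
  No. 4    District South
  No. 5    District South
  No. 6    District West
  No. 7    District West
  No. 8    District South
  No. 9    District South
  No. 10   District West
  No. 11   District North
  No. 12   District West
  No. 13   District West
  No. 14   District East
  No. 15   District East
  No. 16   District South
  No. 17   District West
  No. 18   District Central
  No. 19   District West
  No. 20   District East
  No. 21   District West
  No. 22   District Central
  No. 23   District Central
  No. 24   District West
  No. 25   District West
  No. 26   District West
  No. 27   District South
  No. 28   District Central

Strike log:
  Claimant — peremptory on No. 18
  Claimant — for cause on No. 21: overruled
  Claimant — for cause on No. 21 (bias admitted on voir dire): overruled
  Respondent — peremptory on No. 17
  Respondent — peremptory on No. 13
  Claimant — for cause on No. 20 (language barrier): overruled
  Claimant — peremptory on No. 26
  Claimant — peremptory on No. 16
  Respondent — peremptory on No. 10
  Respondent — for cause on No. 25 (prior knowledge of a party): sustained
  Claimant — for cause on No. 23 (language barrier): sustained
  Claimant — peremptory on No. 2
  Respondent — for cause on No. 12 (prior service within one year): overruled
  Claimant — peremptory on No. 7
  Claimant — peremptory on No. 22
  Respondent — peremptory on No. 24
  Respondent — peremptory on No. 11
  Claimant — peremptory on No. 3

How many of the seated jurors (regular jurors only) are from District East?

2

Removed: #2, #3, #7, #10, #11, #13, #16, #17, #18, #22, #23, #24, #25, #26.
Seated jurors 1–9: #1, #4, #5, #6, #8, #9, #12, #14, #15 (alternates #19, #20 not counted).
Of those, in District East: #14, #15 → 2.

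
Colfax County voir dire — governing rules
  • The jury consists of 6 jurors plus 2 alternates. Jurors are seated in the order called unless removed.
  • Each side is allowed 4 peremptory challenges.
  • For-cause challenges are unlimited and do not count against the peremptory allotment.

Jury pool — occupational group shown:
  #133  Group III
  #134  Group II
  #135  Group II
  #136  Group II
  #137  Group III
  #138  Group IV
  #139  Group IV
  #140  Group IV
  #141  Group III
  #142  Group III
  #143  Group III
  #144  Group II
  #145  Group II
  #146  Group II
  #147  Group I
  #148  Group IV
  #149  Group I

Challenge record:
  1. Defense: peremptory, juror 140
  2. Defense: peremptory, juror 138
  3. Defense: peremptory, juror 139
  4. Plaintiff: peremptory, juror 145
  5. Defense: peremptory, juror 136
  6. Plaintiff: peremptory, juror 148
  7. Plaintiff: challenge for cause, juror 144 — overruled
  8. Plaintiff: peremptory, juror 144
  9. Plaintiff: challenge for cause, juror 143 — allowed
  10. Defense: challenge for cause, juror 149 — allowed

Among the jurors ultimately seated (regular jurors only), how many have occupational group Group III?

4

Removed: #136, #138, #139, #140, #143, #144, #145, #148, #149.
Seated jurors 1–6: #133, #134, #135, #137, #141, #142 (alternates #146, #147 not counted).
Of those, in Group III: #133, #137, #141, #142 → 4.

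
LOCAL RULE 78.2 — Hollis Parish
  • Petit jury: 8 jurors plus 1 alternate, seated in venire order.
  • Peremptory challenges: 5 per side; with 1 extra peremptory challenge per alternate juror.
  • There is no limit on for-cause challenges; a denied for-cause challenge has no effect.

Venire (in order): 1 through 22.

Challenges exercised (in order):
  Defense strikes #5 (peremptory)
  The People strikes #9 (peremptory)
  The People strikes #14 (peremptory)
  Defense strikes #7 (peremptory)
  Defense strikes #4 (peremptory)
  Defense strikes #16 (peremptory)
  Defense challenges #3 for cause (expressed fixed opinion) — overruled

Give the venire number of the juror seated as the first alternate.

13

Removed: #4, #5, #7, #9, #14, #16. (#3 stays — for-cause denied.)
Seating in order: seats 1–8 → #1, #2, #3, #6, #8, #10, #11, #12; alternates → #13.
So alternate 1 is #13.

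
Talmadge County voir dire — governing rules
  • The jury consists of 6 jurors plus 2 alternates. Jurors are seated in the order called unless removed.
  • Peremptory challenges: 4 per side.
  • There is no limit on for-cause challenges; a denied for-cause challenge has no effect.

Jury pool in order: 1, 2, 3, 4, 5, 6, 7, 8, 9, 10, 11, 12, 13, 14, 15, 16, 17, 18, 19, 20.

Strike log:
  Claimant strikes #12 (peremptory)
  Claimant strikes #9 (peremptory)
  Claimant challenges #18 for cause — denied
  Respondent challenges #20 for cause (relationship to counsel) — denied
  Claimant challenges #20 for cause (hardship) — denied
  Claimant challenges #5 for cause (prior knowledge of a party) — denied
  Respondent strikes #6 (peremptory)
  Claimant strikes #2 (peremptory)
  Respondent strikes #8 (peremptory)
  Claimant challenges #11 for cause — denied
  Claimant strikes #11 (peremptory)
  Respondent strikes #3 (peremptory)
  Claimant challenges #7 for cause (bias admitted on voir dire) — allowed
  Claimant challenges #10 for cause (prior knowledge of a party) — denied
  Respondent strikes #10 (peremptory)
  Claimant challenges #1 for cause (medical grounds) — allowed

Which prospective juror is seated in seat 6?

Removed: #1, #2, #3, #6, #7, #8, #9, #10, #11, #12. (#5, #18, #20 stay — for-cause denied.)
Seating in order: seats 1–6 → #4, #5, #13, #14, #15, #16; alternates → #17, #18.
So seat 6 is #16.

16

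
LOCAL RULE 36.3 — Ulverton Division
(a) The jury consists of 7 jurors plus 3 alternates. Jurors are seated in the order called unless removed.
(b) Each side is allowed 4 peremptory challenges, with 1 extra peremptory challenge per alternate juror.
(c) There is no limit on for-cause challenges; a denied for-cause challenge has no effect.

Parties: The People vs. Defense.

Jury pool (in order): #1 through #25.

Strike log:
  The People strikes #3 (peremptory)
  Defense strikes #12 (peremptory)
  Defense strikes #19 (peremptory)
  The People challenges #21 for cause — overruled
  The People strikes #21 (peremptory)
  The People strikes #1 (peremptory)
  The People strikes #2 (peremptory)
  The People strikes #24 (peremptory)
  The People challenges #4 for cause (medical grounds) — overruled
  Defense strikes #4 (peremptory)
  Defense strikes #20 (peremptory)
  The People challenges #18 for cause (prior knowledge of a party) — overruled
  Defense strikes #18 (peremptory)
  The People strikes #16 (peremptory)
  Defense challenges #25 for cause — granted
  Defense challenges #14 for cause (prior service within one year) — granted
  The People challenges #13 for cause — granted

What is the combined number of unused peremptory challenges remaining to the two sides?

3

The People allotment: 4 base + 1 × 3 alternates = 7. Defense allotment: 4 base + 1 × 3 alternates = 7.
The People peremptories used: #3, #21, #1, #2, #24, #16 — 6 (for-cause on #21, #4, #18, #13 don't count).
Defense peremptories used: #12, #19, #4, #20, #18 — 5 (for-cause on #25, #14 don't count).
Remaining: (7 − 6) + (7 − 5) = 3.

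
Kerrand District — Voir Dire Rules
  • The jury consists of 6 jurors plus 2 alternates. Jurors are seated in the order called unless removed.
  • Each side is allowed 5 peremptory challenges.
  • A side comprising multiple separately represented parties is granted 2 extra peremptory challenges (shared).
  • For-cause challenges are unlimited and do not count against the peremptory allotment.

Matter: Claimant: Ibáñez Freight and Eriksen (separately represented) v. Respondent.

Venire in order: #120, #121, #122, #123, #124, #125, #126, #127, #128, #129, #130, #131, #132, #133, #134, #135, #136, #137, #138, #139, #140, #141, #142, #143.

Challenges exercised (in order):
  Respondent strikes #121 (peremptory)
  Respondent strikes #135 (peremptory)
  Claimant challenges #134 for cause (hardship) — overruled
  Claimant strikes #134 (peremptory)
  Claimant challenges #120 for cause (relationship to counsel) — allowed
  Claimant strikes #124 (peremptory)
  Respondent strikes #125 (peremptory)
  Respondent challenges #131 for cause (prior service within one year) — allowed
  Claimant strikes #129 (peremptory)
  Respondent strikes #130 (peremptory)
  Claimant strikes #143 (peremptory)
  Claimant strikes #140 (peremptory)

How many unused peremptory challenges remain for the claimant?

Claimant allotment: 5 base + 2 multi-party = 7.
Claimant peremptories used: #134, #124, #129, #143, #140 — 5 (for-cause on #134, #120 don't count).
Remaining: 7 − 5 = 2.

2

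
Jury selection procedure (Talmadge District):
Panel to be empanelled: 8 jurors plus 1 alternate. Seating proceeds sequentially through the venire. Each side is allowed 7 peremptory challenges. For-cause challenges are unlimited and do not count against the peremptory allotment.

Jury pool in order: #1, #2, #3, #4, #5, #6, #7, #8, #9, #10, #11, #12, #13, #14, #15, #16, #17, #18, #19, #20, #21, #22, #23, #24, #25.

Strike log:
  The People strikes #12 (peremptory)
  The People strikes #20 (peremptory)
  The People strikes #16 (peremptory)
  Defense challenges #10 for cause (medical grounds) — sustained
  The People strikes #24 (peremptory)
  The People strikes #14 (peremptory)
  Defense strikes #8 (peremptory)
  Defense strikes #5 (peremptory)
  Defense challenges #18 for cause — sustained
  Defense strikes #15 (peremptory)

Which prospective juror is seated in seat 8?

11

Removed: #5, #8, #10, #12, #14, #15, #16, #18, #20, #24.
Filling seats in venire order through position 8: #1, #2, #3, #4, #6, #7, #9, #11.
So seat 8 is #11.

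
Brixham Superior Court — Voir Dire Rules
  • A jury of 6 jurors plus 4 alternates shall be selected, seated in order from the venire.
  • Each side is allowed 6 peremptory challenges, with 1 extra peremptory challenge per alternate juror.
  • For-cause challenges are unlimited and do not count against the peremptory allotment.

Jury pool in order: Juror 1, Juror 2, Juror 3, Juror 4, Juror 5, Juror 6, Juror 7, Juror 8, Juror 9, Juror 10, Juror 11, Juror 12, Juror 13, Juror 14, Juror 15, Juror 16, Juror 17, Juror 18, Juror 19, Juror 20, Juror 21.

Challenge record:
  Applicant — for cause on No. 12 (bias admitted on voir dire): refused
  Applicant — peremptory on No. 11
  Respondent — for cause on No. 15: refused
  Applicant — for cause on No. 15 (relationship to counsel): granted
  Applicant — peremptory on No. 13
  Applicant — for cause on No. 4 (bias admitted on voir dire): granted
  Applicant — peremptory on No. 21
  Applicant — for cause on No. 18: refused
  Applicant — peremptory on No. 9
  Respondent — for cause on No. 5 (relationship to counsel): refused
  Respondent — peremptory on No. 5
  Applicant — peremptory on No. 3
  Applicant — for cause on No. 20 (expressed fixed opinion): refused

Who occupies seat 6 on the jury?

Removed: #3, #4, #5, #9, #11, #13, #15, #21. (#12, #18, #20 stay — for-cause denied.)
Seating in order: seats 1–6 → #1, #2, #6, #7, #8, #10; alternates → #12, #14, #16, #17.
So seat 6 is #10.

10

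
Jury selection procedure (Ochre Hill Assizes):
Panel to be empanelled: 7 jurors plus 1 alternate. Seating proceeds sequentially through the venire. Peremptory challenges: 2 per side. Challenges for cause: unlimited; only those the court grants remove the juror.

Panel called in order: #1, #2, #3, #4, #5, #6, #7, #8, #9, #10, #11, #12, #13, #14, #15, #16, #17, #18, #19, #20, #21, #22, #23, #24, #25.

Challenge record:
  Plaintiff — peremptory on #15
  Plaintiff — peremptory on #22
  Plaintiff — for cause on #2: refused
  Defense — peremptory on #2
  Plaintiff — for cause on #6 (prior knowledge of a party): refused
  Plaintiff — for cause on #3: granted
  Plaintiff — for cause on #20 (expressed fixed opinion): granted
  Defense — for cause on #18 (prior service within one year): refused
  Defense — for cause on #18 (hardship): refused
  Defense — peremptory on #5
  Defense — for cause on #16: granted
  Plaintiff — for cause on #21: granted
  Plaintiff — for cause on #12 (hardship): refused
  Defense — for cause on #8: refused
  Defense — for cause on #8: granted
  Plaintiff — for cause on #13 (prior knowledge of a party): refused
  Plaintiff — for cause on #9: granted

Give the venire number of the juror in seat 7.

Removed: #2, #3, #5, #8, #9, #15, #16, #20, #21, #22. (#6, #12, #13, #18 stay — for-cause denied.)
Seating in order: seats 1–7 → #1, #4, #6, #7, #10, #11, #12; alternates → #13.
So seat 7 is #12.

12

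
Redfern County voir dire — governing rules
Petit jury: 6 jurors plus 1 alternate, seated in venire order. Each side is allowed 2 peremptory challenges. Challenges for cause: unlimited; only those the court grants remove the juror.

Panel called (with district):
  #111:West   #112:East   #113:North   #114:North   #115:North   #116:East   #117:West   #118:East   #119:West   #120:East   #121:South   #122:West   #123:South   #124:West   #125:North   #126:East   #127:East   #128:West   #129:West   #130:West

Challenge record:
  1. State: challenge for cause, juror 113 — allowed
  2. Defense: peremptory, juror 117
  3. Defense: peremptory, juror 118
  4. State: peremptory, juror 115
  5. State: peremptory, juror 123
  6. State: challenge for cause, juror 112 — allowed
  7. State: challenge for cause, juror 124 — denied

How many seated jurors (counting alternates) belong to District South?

1

Removed: #112, #113, #115, #117, #118, #123.
Seated (7 incl. alternates): #111, #114, #116, #119, #120, #121, #122.
Of those, in District South: #121 → 1.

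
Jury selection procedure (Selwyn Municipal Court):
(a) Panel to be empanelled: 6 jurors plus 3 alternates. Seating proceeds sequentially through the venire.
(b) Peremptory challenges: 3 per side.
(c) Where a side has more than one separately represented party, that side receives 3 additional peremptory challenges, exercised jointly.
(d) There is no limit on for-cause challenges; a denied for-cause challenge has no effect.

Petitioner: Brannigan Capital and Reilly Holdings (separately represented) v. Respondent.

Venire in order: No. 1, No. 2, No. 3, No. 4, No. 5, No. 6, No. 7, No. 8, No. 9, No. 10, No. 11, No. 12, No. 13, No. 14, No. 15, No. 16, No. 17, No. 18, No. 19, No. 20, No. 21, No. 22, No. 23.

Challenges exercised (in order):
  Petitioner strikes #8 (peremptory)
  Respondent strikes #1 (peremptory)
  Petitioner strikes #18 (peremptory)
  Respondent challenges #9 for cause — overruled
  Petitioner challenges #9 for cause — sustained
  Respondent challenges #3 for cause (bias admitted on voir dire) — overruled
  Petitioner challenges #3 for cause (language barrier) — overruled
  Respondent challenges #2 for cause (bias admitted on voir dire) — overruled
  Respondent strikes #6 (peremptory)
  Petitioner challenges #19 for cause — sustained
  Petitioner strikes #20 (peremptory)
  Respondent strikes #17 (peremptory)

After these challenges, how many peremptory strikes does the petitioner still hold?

3

Petitioner allotment: 3 base + 3 multi-party = 6.
Petitioner peremptories used: #8, #18, #20 — 3 (for-cause on #9, #3, #19 don't count).
Remaining: 6 − 3 = 3.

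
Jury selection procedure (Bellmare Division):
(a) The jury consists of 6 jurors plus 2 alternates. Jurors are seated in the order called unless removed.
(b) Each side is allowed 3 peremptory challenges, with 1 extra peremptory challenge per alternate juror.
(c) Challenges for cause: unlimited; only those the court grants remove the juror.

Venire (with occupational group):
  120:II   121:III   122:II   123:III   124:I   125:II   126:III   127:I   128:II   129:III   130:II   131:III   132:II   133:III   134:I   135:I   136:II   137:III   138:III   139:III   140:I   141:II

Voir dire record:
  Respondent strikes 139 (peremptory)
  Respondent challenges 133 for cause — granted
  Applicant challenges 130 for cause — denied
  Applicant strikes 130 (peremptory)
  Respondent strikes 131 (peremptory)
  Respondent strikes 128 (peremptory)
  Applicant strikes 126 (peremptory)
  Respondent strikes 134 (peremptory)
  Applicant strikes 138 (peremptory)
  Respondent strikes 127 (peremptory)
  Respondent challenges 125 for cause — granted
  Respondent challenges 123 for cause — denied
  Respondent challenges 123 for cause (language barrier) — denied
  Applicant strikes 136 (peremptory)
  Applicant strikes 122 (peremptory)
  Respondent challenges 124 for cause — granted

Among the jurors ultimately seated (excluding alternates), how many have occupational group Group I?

1

Removed: #122, #124, #125, #126, #127, #128, #130, #131, #133, #134, #136, #138, #139.
Seated jurors 1–6: #120, #121, #123, #129, #132, #135 (alternates #137, #140 not counted).
Of those, in Group I: #135 → 1.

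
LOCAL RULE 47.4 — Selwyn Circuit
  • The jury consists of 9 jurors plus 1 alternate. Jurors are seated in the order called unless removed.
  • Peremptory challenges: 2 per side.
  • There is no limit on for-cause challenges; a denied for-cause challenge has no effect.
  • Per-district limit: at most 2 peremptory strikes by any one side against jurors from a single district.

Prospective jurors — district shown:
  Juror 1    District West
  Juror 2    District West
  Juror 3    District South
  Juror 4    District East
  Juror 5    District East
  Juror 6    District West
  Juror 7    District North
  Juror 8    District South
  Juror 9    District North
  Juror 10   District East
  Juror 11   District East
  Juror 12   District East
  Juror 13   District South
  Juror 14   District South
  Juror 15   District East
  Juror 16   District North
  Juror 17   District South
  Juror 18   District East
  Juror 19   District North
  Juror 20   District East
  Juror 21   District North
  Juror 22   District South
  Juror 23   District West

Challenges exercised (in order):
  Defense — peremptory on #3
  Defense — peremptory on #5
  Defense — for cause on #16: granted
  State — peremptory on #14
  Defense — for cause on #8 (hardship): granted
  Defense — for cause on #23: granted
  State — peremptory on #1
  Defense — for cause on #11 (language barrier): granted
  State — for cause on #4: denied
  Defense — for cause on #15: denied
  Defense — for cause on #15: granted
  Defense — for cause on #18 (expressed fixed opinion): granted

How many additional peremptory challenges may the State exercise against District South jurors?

State peremptories so far: #14, #1 — 2 of 2 used, 0 left overall.
Against District South: #14 — 1 used; per-district cap 2 leaves 1.
Binding limit: min(0, 1) = 0.

0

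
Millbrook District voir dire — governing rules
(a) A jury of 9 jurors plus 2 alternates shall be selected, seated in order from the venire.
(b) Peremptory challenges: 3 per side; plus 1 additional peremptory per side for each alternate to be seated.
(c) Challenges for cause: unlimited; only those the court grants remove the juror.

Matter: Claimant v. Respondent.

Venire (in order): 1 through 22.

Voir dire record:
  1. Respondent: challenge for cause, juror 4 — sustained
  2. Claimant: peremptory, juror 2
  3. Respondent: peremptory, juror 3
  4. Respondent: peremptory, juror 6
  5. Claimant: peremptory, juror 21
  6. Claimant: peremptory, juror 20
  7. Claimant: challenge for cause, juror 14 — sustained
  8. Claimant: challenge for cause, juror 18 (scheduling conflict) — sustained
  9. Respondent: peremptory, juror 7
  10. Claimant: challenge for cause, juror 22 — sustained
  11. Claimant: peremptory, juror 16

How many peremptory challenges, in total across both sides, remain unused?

Claimant allotment: 3 base + 1 × 2 alternates = 5. Respondent allotment: 3 base + 1 × 2 alternates = 5.
Claimant peremptories used: #2, #21, #20, #16 — 4 (for-cause on #14, #18, #22 don't count).
Respondent peremptories used: #3, #6, #7 — 3 (the for-cause on #4 doesn't count).
Remaining: (5 − 4) + (5 − 3) = 3.

3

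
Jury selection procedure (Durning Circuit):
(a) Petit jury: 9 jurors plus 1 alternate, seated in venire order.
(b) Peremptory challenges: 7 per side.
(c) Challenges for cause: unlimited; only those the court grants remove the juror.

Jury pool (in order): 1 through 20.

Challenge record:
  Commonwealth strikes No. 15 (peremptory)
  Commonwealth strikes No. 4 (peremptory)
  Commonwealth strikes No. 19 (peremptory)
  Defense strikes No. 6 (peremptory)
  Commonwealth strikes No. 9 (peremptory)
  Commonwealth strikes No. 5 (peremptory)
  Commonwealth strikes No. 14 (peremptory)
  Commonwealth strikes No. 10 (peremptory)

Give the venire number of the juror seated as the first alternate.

17

Removed: #4, #5, #6, #9, #10, #14, #15, #19.
Seating in order: seats 1–9 → #1, #2, #3, #7, #8, #11, #12, #13, #16; alternates → #17.
So alternate 1 is #17.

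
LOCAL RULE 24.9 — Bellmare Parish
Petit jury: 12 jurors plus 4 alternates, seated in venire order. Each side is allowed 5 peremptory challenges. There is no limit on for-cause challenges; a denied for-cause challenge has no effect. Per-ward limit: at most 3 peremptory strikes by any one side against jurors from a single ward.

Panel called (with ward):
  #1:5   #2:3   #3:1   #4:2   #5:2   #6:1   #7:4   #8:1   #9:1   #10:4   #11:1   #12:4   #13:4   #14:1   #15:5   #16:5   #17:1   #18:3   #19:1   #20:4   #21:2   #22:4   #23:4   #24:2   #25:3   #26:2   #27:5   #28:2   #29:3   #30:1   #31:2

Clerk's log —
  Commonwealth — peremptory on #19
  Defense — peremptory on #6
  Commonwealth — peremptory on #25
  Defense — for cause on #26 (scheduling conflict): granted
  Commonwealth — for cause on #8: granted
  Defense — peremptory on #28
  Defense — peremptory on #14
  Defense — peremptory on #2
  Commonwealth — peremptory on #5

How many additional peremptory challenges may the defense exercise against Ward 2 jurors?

Defense peremptories so far: #6, #28, #14, #2 — 4 of 5 used, 1 left overall.
Against Ward 2: #28 — 1 used; per-ward cap 3 leaves 2.
Binding limit: min(1, 2) = 1.

1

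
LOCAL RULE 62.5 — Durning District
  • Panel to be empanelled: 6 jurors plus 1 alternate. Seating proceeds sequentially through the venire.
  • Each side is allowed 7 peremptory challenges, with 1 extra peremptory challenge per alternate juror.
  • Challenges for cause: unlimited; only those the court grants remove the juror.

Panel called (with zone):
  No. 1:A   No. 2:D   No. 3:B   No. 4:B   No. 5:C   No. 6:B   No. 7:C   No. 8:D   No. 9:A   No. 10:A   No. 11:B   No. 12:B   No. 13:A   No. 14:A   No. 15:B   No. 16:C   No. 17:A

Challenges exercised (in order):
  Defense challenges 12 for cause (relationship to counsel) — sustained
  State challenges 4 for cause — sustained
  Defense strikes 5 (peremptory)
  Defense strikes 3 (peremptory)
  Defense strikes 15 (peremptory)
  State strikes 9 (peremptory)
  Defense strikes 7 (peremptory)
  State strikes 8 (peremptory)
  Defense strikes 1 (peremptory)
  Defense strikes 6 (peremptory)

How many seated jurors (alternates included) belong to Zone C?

Removed: #1, #3, #4, #5, #6, #7, #8, #9, #12, #15.
Seated (7 incl. alternates): #2, #10, #11, #13, #14, #16, #17.
Of those, in Zone C: #16 → 1.

1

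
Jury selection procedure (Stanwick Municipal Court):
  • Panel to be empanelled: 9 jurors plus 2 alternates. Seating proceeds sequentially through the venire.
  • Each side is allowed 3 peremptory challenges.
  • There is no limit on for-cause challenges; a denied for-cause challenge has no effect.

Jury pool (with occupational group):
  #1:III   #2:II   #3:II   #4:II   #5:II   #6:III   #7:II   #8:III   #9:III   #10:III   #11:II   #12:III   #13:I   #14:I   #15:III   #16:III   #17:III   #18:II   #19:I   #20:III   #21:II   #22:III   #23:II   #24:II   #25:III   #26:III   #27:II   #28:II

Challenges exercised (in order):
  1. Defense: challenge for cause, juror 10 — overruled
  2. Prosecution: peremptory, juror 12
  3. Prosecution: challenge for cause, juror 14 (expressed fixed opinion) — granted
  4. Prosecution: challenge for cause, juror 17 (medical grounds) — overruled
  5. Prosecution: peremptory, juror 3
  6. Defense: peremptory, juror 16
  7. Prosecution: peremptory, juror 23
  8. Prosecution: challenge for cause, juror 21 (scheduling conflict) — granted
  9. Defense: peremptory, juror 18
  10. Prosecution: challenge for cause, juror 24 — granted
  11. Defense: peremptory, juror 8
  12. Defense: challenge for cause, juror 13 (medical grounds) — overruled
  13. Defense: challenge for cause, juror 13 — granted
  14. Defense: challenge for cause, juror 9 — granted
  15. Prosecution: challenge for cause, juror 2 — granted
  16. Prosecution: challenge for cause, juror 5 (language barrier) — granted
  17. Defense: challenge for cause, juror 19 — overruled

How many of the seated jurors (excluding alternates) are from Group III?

5

Removed: #2, #3, #5, #8, #9, #12, #13, #14, #16, #18, #21, #23, #24.
Seated jurors 1–9: #1, #4, #6, #7, #10, #11, #15, #17, #19 (alternates #20, #22 not counted).
Of those, in Group III: #1, #6, #10, #15, #17 → 5.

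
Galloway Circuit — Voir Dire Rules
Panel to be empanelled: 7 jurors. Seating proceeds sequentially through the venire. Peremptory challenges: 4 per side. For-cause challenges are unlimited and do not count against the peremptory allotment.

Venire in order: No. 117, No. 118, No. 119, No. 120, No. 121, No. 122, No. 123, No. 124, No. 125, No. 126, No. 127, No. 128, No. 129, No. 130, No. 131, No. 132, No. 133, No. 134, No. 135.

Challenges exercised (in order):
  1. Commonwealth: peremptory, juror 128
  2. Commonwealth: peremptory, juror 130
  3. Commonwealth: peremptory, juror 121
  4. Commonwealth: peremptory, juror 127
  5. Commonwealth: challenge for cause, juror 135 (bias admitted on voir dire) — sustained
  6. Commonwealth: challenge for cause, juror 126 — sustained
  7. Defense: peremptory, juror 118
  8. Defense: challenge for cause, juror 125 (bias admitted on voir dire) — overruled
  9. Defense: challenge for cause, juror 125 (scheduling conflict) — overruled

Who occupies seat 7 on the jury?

125

Removed: #118, #121, #126, #127, #128, #130, #135. (#125 stays — for-cause denied.)
Seating in order: seats 1–7 → #117, #119, #120, #122, #123, #124, #125.
So seat 7 is #125.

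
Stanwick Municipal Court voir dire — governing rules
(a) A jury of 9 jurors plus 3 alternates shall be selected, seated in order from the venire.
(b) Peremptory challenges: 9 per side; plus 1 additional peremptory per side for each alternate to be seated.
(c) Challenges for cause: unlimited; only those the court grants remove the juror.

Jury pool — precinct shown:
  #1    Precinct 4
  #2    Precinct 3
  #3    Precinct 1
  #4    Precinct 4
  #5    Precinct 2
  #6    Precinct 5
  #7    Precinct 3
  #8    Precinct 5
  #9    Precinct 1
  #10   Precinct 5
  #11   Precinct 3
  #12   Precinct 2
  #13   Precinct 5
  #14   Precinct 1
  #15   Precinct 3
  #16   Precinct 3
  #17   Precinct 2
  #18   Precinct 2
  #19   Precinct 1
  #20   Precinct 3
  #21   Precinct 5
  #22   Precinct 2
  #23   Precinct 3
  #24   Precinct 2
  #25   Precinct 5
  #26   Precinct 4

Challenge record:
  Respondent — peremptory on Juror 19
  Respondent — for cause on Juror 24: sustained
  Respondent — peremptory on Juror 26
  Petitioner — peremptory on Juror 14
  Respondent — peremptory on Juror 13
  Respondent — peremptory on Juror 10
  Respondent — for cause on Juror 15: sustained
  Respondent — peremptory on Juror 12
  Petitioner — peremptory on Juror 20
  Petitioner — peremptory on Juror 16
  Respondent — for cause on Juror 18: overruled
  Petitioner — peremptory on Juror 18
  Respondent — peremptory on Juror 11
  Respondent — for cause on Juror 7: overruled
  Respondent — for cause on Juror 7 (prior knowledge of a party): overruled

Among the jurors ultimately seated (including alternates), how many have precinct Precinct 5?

Removed: #10, #11, #12, #13, #14, #15, #16, #18, #19, #20, #24, #26.
Seated (12 incl. alternates): #1, #2, #3, #4, #5, #6, #7, #8, #9, #17, #21, #22.
Of those, in Precinct 5: #6, #8, #21 → 3.

3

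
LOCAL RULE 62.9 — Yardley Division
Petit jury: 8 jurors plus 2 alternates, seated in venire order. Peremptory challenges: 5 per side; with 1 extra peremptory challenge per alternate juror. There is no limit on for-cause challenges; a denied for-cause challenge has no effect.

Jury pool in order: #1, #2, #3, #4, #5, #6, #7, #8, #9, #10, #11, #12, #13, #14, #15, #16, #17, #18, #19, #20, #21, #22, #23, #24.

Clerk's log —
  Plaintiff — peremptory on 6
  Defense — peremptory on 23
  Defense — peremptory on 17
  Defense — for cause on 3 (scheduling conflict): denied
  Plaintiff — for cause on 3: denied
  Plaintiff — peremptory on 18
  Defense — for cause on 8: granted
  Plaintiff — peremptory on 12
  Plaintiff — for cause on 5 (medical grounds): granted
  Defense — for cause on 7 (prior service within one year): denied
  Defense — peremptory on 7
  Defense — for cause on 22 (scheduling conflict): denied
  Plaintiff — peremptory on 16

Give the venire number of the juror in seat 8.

13

Removed: #5, #6, #7, #8, #12, #16, #17, #18, #23. (#3, #22 stay — for-cause denied.)
Filling seats in venire order through position 8: #1, #2, #3, #4, #9, #10, #11, #13.
So seat 8 is #13.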